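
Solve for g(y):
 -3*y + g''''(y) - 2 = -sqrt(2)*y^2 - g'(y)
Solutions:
 g(y) = C1 + C4*exp(-y) - sqrt(2)*y^3/3 + 3*y^2/2 + 2*y + (C2*sin(sqrt(3)*y/2) + C3*cos(sqrt(3)*y/2))*exp(y/2)


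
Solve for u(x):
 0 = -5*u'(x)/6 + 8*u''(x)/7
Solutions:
 u(x) = C1 + C2*exp(35*x/48)


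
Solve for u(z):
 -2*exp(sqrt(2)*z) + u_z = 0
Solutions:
 u(z) = C1 + sqrt(2)*exp(sqrt(2)*z)


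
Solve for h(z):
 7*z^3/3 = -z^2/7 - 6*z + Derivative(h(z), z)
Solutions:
 h(z) = C1 + 7*z^4/12 + z^3/21 + 3*z^2


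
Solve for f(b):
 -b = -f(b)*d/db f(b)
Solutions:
 f(b) = -sqrt(C1 + b^2)
 f(b) = sqrt(C1 + b^2)


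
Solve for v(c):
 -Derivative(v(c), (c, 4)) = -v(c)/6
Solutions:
 v(c) = C1*exp(-6^(3/4)*c/6) + C2*exp(6^(3/4)*c/6) + C3*sin(6^(3/4)*c/6) + C4*cos(6^(3/4)*c/6)


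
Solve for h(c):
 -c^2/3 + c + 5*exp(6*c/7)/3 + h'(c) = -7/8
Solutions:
 h(c) = C1 + c^3/9 - c^2/2 - 7*c/8 - 35*exp(6*c/7)/18


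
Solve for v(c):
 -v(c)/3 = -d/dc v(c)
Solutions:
 v(c) = C1*exp(c/3)


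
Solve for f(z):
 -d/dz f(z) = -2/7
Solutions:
 f(z) = C1 + 2*z/7


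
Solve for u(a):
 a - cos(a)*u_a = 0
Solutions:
 u(a) = C1 + Integral(a/cos(a), a)


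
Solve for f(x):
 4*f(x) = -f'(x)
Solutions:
 f(x) = C1*exp(-4*x)


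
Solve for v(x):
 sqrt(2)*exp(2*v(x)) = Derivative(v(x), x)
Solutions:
 v(x) = log(-sqrt(-1/(C1 + sqrt(2)*x))) - log(2)/2
 v(x) = log(-1/(C1 + sqrt(2)*x))/2 - log(2)/2


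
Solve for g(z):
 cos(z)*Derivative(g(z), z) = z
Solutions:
 g(z) = C1 + Integral(z/cos(z), z)


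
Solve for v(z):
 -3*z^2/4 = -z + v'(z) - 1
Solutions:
 v(z) = C1 - z^3/4 + z^2/2 + z


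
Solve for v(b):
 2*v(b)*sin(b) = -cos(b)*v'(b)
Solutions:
 v(b) = C1*cos(b)^2


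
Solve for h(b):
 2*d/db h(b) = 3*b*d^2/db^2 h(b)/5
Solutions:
 h(b) = C1 + C2*b^(13/3)


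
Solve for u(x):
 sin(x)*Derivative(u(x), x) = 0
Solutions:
 u(x) = C1


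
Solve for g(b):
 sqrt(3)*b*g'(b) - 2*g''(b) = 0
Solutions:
 g(b) = C1 + C2*erfi(3^(1/4)*b/2)


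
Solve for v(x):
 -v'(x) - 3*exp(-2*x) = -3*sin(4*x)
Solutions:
 v(x) = C1 - 3*cos(4*x)/4 + 3*exp(-2*x)/2


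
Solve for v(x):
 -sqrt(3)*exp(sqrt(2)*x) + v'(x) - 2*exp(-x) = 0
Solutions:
 v(x) = C1 + sqrt(6)*exp(sqrt(2)*x)/2 - 2*exp(-x)


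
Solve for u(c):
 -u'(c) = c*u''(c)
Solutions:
 u(c) = C1 + C2*log(c)


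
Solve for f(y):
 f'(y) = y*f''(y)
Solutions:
 f(y) = C1 + C2*y^2


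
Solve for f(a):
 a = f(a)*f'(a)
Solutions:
 f(a) = -sqrt(C1 + a^2)
 f(a) = sqrt(C1 + a^2)


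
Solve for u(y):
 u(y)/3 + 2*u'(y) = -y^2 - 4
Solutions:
 u(y) = C1*exp(-y/6) - 3*y^2 + 36*y - 228


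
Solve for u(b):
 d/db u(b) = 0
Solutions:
 u(b) = C1


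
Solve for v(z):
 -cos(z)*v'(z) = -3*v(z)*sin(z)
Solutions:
 v(z) = C1/cos(z)^3


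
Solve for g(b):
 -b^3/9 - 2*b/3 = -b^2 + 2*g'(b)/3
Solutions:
 g(b) = C1 - b^4/24 + b^3/2 - b^2/2


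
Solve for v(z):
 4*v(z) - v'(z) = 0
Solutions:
 v(z) = C1*exp(4*z)


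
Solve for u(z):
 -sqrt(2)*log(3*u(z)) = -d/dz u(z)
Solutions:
 -sqrt(2)*Integral(1/(log(_y) + log(3)), (_y, u(z)))/2 = C1 - z


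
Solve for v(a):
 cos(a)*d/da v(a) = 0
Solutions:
 v(a) = C1


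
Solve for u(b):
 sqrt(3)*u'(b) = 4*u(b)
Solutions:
 u(b) = C1*exp(4*sqrt(3)*b/3)


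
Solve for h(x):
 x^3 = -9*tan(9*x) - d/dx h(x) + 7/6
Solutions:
 h(x) = C1 - x^4/4 + 7*x/6 + log(cos(9*x))


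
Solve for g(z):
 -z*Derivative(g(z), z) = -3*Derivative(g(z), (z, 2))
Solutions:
 g(z) = C1 + C2*erfi(sqrt(6)*z/6)


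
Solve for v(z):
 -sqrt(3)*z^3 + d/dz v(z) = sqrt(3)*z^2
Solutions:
 v(z) = C1 + sqrt(3)*z^4/4 + sqrt(3)*z^3/3


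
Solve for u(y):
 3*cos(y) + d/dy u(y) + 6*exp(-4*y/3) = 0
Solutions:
 u(y) = C1 - 3*sin(y) + 9*exp(-4*y/3)/2


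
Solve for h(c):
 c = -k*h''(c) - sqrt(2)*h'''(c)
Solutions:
 h(c) = C1 + C2*c + C3*exp(-sqrt(2)*c*k/2) - c^3/(6*k) + sqrt(2)*c^2/(2*k^2)


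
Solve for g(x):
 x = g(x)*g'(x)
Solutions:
 g(x) = -sqrt(C1 + x^2)
 g(x) = sqrt(C1 + x^2)


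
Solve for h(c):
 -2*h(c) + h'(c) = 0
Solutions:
 h(c) = C1*exp(2*c)


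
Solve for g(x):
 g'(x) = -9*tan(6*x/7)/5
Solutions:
 g(x) = C1 + 21*log(cos(6*x/7))/10


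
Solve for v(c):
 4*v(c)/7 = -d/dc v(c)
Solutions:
 v(c) = C1*exp(-4*c/7)


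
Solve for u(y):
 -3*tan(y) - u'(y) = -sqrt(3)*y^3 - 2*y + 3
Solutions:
 u(y) = C1 + sqrt(3)*y^4/4 + y^2 - 3*y + 3*log(cos(y))


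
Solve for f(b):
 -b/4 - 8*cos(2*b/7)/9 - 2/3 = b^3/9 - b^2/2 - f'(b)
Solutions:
 f(b) = C1 + b^4/36 - b^3/6 + b^2/8 + 2*b/3 + 28*sin(2*b/7)/9


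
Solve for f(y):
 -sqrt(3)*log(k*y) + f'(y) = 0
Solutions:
 f(y) = C1 + sqrt(3)*y*log(k*y) - sqrt(3)*y


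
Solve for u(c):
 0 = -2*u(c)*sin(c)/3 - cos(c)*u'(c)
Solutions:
 u(c) = C1*cos(c)^(2/3)


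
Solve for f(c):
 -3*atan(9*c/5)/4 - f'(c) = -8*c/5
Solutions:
 f(c) = C1 + 4*c^2/5 - 3*c*atan(9*c/5)/4 + 5*log(81*c^2 + 25)/24


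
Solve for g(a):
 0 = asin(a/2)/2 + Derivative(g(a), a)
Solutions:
 g(a) = C1 - a*asin(a/2)/2 - sqrt(4 - a^2)/2


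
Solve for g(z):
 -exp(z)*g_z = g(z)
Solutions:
 g(z) = C1*exp(exp(-z))


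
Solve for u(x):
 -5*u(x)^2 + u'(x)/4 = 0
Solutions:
 u(x) = -1/(C1 + 20*x)


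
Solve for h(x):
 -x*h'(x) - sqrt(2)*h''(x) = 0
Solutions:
 h(x) = C1 + C2*erf(2^(1/4)*x/2)


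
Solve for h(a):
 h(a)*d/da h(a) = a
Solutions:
 h(a) = -sqrt(C1 + a^2)
 h(a) = sqrt(C1 + a^2)


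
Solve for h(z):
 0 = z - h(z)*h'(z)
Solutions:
 h(z) = -sqrt(C1 + z^2)
 h(z) = sqrt(C1 + z^2)


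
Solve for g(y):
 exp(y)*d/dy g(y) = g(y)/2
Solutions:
 g(y) = C1*exp(-exp(-y)/2)


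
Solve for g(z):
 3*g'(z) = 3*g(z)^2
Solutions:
 g(z) = -1/(C1 + z)


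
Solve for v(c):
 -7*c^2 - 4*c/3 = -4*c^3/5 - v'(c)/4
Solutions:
 v(c) = C1 - 4*c^4/5 + 28*c^3/3 + 8*c^2/3


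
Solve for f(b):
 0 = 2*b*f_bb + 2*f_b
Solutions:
 f(b) = C1 + C2*log(b)


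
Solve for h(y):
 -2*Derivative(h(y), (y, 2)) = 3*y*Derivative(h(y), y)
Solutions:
 h(y) = C1 + C2*erf(sqrt(3)*y/2)


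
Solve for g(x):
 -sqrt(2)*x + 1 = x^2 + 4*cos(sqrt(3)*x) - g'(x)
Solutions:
 g(x) = C1 + x^3/3 + sqrt(2)*x^2/2 - x + 4*sqrt(3)*sin(sqrt(3)*x)/3


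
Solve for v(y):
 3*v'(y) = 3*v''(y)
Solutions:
 v(y) = C1 + C2*exp(y)


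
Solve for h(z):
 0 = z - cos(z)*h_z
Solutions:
 h(z) = C1 + Integral(z/cos(z), z)


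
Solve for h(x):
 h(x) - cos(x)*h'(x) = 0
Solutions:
 h(x) = C1*sqrt(sin(x) + 1)/sqrt(sin(x) - 1)


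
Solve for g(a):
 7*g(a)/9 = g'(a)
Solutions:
 g(a) = C1*exp(7*a/9)


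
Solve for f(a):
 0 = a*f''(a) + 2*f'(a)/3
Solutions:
 f(a) = C1 + C2*a^(1/3)


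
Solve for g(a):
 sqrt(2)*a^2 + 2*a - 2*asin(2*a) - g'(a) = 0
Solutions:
 g(a) = C1 + sqrt(2)*a^3/3 + a^2 - 2*a*asin(2*a) - sqrt(1 - 4*a^2)


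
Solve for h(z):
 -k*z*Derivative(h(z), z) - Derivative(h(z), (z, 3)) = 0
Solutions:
 h(z) = C1 + Integral(C2*airyai(z*(-k)^(1/3)) + C3*airybi(z*(-k)^(1/3)), z)


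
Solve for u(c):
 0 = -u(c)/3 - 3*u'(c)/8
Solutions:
 u(c) = C1*exp(-8*c/9)


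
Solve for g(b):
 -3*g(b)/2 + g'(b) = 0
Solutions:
 g(b) = C1*exp(3*b/2)


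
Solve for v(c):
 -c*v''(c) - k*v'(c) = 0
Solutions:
 v(c) = C1 + c^(1 - re(k))*(C2*sin(log(c)*Abs(im(k))) + C3*cos(log(c)*im(k)))


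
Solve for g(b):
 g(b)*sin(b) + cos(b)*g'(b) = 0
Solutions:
 g(b) = C1*cos(b)


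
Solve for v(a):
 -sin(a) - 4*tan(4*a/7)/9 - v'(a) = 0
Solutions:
 v(a) = C1 + 7*log(cos(4*a/7))/9 + cos(a)


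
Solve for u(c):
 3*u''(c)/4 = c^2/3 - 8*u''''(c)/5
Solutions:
 u(c) = C1 + C2*c + C3*sin(sqrt(30)*c/8) + C4*cos(sqrt(30)*c/8) + c^4/27 - 128*c^2/135


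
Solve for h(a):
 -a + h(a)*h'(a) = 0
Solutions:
 h(a) = -sqrt(C1 + a^2)
 h(a) = sqrt(C1 + a^2)


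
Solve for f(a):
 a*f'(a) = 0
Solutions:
 f(a) = C1


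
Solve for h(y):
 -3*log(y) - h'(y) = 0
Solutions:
 h(y) = C1 - 3*y*log(y) + 3*y


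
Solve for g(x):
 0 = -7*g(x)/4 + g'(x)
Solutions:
 g(x) = C1*exp(7*x/4)


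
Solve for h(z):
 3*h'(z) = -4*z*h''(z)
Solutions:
 h(z) = C1 + C2*z^(1/4)


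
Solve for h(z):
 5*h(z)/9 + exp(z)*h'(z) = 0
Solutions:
 h(z) = C1*exp(5*exp(-z)/9)


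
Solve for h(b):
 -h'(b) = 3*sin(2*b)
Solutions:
 h(b) = C1 + 3*cos(2*b)/2


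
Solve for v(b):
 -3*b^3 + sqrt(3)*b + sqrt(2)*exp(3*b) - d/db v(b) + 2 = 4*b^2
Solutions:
 v(b) = C1 - 3*b^4/4 - 4*b^3/3 + sqrt(3)*b^2/2 + 2*b + sqrt(2)*exp(3*b)/3


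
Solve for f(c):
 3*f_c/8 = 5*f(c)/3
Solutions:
 f(c) = C1*exp(40*c/9)


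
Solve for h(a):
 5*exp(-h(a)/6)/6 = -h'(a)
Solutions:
 h(a) = 6*log(C1 - 5*a/36)


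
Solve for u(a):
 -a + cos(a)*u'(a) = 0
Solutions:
 u(a) = C1 + Integral(a/cos(a), a)


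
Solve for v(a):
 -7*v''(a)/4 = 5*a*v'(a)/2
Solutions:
 v(a) = C1 + C2*erf(sqrt(35)*a/7)


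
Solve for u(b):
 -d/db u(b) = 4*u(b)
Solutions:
 u(b) = C1*exp(-4*b)


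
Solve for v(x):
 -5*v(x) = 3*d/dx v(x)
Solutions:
 v(x) = C1*exp(-5*x/3)


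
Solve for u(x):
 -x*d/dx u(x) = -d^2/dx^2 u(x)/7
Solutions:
 u(x) = C1 + C2*erfi(sqrt(14)*x/2)


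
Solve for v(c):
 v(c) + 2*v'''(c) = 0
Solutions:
 v(c) = C3*exp(-2^(2/3)*c/2) + (C1*sin(2^(2/3)*sqrt(3)*c/4) + C2*cos(2^(2/3)*sqrt(3)*c/4))*exp(2^(2/3)*c/4)


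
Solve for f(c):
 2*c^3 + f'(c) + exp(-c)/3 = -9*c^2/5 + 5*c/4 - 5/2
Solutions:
 f(c) = C1 - c^4/2 - 3*c^3/5 + 5*c^2/8 - 5*c/2 + exp(-c)/3


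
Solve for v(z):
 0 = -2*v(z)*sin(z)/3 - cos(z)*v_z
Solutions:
 v(z) = C1*cos(z)^(2/3)


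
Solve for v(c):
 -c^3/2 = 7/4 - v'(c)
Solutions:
 v(c) = C1 + c^4/8 + 7*c/4


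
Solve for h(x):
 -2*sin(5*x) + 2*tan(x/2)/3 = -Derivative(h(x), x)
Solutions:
 h(x) = C1 + 4*log(cos(x/2))/3 - 2*cos(5*x)/5


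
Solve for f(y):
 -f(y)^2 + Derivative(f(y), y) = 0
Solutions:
 f(y) = -1/(C1 + y)


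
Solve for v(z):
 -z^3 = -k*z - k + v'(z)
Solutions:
 v(z) = C1 + k*z^2/2 + k*z - z^4/4


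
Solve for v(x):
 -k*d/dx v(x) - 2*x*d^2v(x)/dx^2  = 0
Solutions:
 v(x) = C1 + x^(1 - re(k)/2)*(C2*sin(log(x)*Abs(im(k))/2) + C3*cos(log(x)*im(k)/2))


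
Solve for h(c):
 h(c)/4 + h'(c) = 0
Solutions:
 h(c) = C1*exp(-c/4)


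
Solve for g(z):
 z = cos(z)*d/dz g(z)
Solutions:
 g(z) = C1 + Integral(z/cos(z), z)


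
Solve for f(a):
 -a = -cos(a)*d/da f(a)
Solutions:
 f(a) = C1 + Integral(a/cos(a), a)


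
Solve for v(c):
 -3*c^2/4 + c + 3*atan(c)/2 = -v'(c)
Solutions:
 v(c) = C1 + c^3/4 - c^2/2 - 3*c*atan(c)/2 + 3*log(c^2 + 1)/4


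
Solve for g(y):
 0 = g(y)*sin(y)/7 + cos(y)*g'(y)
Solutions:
 g(y) = C1*cos(y)^(1/7)


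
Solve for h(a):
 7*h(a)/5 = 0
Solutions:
 h(a) = 0


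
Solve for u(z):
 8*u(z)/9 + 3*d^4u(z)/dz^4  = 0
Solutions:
 u(z) = (C1*sin(6^(1/4)*z/3) + C2*cos(6^(1/4)*z/3))*exp(-6^(1/4)*z/3) + (C3*sin(6^(1/4)*z/3) + C4*cos(6^(1/4)*z/3))*exp(6^(1/4)*z/3)


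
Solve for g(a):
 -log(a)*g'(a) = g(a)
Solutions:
 g(a) = C1*exp(-li(a))


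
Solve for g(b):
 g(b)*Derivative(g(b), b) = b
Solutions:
 g(b) = -sqrt(C1 + b^2)
 g(b) = sqrt(C1 + b^2)


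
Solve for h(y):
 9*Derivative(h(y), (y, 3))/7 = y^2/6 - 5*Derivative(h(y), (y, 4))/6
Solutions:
 h(y) = C1 + C2*y + C3*y^2 + C4*exp(-54*y/35) + 7*y^5/3240 - 245*y^4/34992 + 8575*y^3/472392


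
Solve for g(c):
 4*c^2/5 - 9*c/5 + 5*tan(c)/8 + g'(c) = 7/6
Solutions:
 g(c) = C1 - 4*c^3/15 + 9*c^2/10 + 7*c/6 + 5*log(cos(c))/8


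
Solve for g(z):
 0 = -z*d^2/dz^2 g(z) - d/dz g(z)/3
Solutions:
 g(z) = C1 + C2*z^(2/3)


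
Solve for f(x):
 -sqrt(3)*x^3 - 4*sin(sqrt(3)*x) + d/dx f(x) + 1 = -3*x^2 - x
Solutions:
 f(x) = C1 + sqrt(3)*x^4/4 - x^3 - x^2/2 - x - 4*sqrt(3)*cos(sqrt(3)*x)/3


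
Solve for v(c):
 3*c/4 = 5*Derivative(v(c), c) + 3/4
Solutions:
 v(c) = C1 + 3*c^2/40 - 3*c/20


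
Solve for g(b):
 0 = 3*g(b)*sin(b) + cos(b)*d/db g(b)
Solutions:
 g(b) = C1*cos(b)^3


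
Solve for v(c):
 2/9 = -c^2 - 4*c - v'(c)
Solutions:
 v(c) = C1 - c^3/3 - 2*c^2 - 2*c/9


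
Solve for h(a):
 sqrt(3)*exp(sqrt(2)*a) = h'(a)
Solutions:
 h(a) = C1 + sqrt(6)*exp(sqrt(2)*a)/2


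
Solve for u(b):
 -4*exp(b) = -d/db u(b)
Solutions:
 u(b) = C1 + 4*exp(b)


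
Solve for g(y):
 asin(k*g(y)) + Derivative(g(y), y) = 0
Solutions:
 Integral(1/asin(_y*k), (_y, g(y))) = C1 - y


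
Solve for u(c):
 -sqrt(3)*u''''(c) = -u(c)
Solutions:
 u(c) = C1*exp(-3^(7/8)*c/3) + C2*exp(3^(7/8)*c/3) + C3*sin(3^(7/8)*c/3) + C4*cos(3^(7/8)*c/3)


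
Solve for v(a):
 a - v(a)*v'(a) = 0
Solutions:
 v(a) = -sqrt(C1 + a^2)
 v(a) = sqrt(C1 + a^2)


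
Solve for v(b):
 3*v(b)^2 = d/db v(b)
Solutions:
 v(b) = -1/(C1 + 3*b)


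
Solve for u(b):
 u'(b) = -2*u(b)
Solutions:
 u(b) = C1*exp(-2*b)


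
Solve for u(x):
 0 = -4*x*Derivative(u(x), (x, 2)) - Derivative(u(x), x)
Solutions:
 u(x) = C1 + C2*x^(3/4)


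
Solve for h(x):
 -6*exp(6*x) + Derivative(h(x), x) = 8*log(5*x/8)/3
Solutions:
 h(x) = C1 + 8*x*log(x)/3 + x*(-8*log(2) - 8/3 + 8*log(5)/3) + exp(6*x)


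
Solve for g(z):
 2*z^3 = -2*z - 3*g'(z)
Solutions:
 g(z) = C1 - z^4/6 - z^2/3


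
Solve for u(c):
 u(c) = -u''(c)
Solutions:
 u(c) = C1*sin(c) + C2*cos(c)


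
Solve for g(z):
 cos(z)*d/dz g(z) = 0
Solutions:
 g(z) = C1


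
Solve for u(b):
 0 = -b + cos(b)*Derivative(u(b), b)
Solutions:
 u(b) = C1 + Integral(b/cos(b), b)


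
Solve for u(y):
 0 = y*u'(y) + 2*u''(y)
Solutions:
 u(y) = C1 + C2*erf(y/2)


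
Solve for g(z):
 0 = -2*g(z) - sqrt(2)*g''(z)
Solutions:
 g(z) = C1*sin(2^(1/4)*z) + C2*cos(2^(1/4)*z)


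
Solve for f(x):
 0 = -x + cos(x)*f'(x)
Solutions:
 f(x) = C1 + Integral(x/cos(x), x)


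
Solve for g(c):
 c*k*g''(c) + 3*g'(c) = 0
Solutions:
 g(c) = C1 + c^(((re(k) - 3)*re(k) + im(k)^2)/(re(k)^2 + im(k)^2))*(C2*sin(3*log(c)*Abs(im(k))/(re(k)^2 + im(k)^2)) + C3*cos(3*log(c)*im(k)/(re(k)^2 + im(k)^2)))


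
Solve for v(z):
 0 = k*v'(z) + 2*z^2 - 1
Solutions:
 v(z) = C1 - 2*z^3/(3*k) + z/k


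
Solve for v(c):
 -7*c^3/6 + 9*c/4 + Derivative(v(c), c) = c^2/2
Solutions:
 v(c) = C1 + 7*c^4/24 + c^3/6 - 9*c^2/8


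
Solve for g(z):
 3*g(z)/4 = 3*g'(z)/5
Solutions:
 g(z) = C1*exp(5*z/4)


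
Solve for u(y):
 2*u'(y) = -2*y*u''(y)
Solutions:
 u(y) = C1 + C2*log(y)


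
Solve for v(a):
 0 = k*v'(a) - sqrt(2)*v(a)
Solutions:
 v(a) = C1*exp(sqrt(2)*a/k)


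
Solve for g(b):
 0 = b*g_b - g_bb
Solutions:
 g(b) = C1 + C2*erfi(sqrt(2)*b/2)


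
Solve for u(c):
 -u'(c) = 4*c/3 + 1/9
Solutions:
 u(c) = C1 - 2*c^2/3 - c/9


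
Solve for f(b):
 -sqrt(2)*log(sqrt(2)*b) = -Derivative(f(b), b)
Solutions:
 f(b) = C1 + sqrt(2)*b*log(b) - sqrt(2)*b + sqrt(2)*b*log(2)/2


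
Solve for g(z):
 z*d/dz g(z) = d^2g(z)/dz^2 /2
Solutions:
 g(z) = C1 + C2*erfi(z)


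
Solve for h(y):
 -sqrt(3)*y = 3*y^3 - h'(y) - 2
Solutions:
 h(y) = C1 + 3*y^4/4 + sqrt(3)*y^2/2 - 2*y


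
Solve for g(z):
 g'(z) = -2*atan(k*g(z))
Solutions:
 Integral(1/atan(_y*k), (_y, g(z))) = C1 - 2*z


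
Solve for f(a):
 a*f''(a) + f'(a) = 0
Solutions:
 f(a) = C1 + C2*log(a)


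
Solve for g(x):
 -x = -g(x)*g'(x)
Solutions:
 g(x) = -sqrt(C1 + x^2)
 g(x) = sqrt(C1 + x^2)


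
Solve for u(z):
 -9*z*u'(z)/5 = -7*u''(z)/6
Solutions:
 u(z) = C1 + C2*erfi(3*sqrt(105)*z/35)


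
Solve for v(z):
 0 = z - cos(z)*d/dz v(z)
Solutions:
 v(z) = C1 + Integral(z/cos(z), z)


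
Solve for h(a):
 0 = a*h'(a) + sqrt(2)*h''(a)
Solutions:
 h(a) = C1 + C2*erf(2^(1/4)*a/2)


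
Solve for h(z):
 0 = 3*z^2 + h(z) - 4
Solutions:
 h(z) = 4 - 3*z^2


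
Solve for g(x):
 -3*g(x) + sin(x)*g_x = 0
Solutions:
 g(x) = C1*(cos(x) - 1)^(3/2)/(cos(x) + 1)^(3/2)


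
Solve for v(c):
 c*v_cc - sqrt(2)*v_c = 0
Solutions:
 v(c) = C1 + C2*c^(1 + sqrt(2))


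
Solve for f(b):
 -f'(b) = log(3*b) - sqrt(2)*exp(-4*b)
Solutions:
 f(b) = C1 - b*log(b) + b*(1 - log(3)) - sqrt(2)*exp(-4*b)/4


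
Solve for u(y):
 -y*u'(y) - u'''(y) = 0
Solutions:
 u(y) = C1 + Integral(C2*airyai(-y) + C3*airybi(-y), y)


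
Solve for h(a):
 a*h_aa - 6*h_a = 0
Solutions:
 h(a) = C1 + C2*a^7


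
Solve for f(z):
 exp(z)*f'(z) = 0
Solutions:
 f(z) = C1


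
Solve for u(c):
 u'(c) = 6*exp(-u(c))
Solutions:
 u(c) = log(C1 + 6*c)


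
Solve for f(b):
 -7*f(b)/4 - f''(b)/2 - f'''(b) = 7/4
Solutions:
 f(b) = C1*exp(b*(-2 + (3*sqrt(4011) + 190)^(-1/3) + (3*sqrt(4011) + 190)^(1/3))/12)*sin(sqrt(3)*b*(-(3*sqrt(4011) + 190)^(1/3) + (3*sqrt(4011) + 190)^(-1/3))/12) + C2*exp(b*(-2 + (3*sqrt(4011) + 190)^(-1/3) + (3*sqrt(4011) + 190)^(1/3))/12)*cos(sqrt(3)*b*(-(3*sqrt(4011) + 190)^(1/3) + (3*sqrt(4011) + 190)^(-1/3))/12) + C3*exp(-b*((3*sqrt(4011) + 190)^(-1/3) + 1 + (3*sqrt(4011) + 190)^(1/3))/6) - 1


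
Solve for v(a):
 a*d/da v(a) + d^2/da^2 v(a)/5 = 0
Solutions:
 v(a) = C1 + C2*erf(sqrt(10)*a/2)


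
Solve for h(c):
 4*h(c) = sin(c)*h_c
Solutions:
 h(c) = C1*(cos(c)^2 - 2*cos(c) + 1)/(cos(c)^2 + 2*cos(c) + 1)


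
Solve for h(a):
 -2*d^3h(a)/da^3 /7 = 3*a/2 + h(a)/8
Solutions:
 h(a) = C3*exp(-2^(2/3)*7^(1/3)*a/4) - 12*a + (C1*sin(2^(2/3)*sqrt(3)*7^(1/3)*a/8) + C2*cos(2^(2/3)*sqrt(3)*7^(1/3)*a/8))*exp(2^(2/3)*7^(1/3)*a/8)


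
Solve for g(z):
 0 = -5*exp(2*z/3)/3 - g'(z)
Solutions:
 g(z) = C1 - 5*exp(2*z/3)/2


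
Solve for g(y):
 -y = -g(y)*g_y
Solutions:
 g(y) = -sqrt(C1 + y^2)
 g(y) = sqrt(C1 + y^2)


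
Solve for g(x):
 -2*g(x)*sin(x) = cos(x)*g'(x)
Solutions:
 g(x) = C1*cos(x)^2


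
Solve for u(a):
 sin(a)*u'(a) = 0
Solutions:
 u(a) = C1


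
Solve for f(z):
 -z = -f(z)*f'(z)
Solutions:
 f(z) = -sqrt(C1 + z^2)
 f(z) = sqrt(C1 + z^2)


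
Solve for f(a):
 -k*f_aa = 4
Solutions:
 f(a) = C1 + C2*a - 2*a^2/k


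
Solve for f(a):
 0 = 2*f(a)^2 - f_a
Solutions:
 f(a) = -1/(C1 + 2*a)


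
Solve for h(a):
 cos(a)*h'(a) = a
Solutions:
 h(a) = C1 + Integral(a/cos(a), a)


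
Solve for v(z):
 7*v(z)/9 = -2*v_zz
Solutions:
 v(z) = C1*sin(sqrt(14)*z/6) + C2*cos(sqrt(14)*z/6)


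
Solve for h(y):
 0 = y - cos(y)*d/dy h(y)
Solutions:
 h(y) = C1 + Integral(y/cos(y), y)


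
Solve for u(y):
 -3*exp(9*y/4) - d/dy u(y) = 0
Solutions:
 u(y) = C1 - 4*exp(9*y/4)/3


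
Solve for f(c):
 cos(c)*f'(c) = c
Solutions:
 f(c) = C1 + Integral(c/cos(c), c)


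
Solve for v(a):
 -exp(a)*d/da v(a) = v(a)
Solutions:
 v(a) = C1*exp(exp(-a))


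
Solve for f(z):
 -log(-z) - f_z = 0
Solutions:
 f(z) = C1 - z*log(-z) + z


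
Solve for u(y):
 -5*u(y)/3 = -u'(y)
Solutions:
 u(y) = C1*exp(5*y/3)


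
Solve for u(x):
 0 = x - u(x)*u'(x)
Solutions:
 u(x) = -sqrt(C1 + x^2)
 u(x) = sqrt(C1 + x^2)


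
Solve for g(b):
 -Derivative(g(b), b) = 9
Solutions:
 g(b) = C1 - 9*b


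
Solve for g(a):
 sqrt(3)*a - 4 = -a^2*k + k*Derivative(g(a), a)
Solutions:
 g(a) = C1 + a^3/3 + sqrt(3)*a^2/(2*k) - 4*a/k


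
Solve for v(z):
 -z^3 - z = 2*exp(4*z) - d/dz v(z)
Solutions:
 v(z) = C1 + z^4/4 + z^2/2 + exp(4*z)/2


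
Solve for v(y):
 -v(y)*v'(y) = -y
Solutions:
 v(y) = -sqrt(C1 + y^2)
 v(y) = sqrt(C1 + y^2)


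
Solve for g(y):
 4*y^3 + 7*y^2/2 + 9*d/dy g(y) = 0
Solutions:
 g(y) = C1 - y^4/9 - 7*y^3/54


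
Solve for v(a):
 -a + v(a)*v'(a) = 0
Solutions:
 v(a) = -sqrt(C1 + a^2)
 v(a) = sqrt(C1 + a^2)


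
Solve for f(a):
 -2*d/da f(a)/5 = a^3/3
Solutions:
 f(a) = C1 - 5*a^4/24


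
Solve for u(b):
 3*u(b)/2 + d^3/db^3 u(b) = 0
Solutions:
 u(b) = C3*exp(-2^(2/3)*3^(1/3)*b/2) + (C1*sin(2^(2/3)*3^(5/6)*b/4) + C2*cos(2^(2/3)*3^(5/6)*b/4))*exp(2^(2/3)*3^(1/3)*b/4)


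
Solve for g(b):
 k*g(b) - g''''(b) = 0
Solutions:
 g(b) = C1*exp(-b*k^(1/4)) + C2*exp(b*k^(1/4)) + C3*exp(-I*b*k^(1/4)) + C4*exp(I*b*k^(1/4))


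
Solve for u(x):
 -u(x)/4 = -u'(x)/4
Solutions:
 u(x) = C1*exp(x)


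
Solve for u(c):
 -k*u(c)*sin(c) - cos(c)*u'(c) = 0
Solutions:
 u(c) = C1*exp(k*log(cos(c)))


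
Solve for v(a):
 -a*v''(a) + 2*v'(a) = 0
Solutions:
 v(a) = C1 + C2*a^3


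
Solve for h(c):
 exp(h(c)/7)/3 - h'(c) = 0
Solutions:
 h(c) = 7*log(-1/(C1 + c)) + 7*log(21)


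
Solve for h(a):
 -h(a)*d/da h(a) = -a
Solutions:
 h(a) = -sqrt(C1 + a^2)
 h(a) = sqrt(C1 + a^2)


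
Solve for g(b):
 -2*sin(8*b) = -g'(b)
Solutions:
 g(b) = C1 - cos(8*b)/4


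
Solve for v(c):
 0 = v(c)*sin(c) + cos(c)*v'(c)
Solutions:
 v(c) = C1*cos(c)


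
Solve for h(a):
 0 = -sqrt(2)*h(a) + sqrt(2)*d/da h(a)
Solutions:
 h(a) = C1*exp(a)


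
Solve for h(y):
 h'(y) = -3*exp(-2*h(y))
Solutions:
 h(y) = log(-sqrt(C1 - 6*y))
 h(y) = log(C1 - 6*y)/2


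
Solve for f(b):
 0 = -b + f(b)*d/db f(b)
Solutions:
 f(b) = -sqrt(C1 + b^2)
 f(b) = sqrt(C1 + b^2)


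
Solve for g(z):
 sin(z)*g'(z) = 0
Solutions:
 g(z) = C1


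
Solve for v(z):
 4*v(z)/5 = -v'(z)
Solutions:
 v(z) = C1*exp(-4*z/5)


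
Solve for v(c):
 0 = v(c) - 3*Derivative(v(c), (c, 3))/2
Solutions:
 v(c) = C3*exp(2^(1/3)*3^(2/3)*c/3) + (C1*sin(2^(1/3)*3^(1/6)*c/2) + C2*cos(2^(1/3)*3^(1/6)*c/2))*exp(-2^(1/3)*3^(2/3)*c/6)


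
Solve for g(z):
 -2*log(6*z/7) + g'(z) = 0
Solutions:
 g(z) = C1 + 2*z*log(z) - 2*z + z*log(36/49)


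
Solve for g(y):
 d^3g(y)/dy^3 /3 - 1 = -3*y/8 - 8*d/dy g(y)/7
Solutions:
 g(y) = C1 + C2*sin(2*sqrt(42)*y/7) + C3*cos(2*sqrt(42)*y/7) - 21*y^2/128 + 7*y/8


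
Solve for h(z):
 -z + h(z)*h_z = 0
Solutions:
 h(z) = -sqrt(C1 + z^2)
 h(z) = sqrt(C1 + z^2)


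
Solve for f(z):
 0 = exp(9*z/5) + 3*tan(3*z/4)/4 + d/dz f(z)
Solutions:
 f(z) = C1 - 5*exp(9*z/5)/9 + log(cos(3*z/4))


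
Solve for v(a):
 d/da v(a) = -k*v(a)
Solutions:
 v(a) = C1*exp(-a*k)


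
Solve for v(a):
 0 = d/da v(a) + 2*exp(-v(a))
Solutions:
 v(a) = log(C1 - 2*a)


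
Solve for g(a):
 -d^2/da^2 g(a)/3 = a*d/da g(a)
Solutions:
 g(a) = C1 + C2*erf(sqrt(6)*a/2)


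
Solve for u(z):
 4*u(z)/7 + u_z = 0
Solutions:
 u(z) = C1*exp(-4*z/7)


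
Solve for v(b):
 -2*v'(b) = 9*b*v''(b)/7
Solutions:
 v(b) = C1 + C2/b^(5/9)


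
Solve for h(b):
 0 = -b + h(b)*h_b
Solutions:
 h(b) = -sqrt(C1 + b^2)
 h(b) = sqrt(C1 + b^2)


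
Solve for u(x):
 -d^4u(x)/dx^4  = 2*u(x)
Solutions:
 u(x) = (C1*sin(2^(3/4)*x/2) + C2*cos(2^(3/4)*x/2))*exp(-2^(3/4)*x/2) + (C3*sin(2^(3/4)*x/2) + C4*cos(2^(3/4)*x/2))*exp(2^(3/4)*x/2)


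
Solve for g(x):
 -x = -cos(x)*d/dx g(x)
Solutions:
 g(x) = C1 + Integral(x/cos(x), x)


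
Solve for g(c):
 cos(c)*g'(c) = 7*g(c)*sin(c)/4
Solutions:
 g(c) = C1/cos(c)^(7/4)


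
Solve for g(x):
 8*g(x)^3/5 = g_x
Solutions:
 g(x) = -sqrt(10)*sqrt(-1/(C1 + 8*x))/2
 g(x) = sqrt(10)*sqrt(-1/(C1 + 8*x))/2


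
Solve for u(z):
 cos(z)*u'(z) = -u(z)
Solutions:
 u(z) = C1*sqrt(sin(z) - 1)/sqrt(sin(z) + 1)


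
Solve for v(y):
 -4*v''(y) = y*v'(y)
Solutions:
 v(y) = C1 + C2*erf(sqrt(2)*y/4)


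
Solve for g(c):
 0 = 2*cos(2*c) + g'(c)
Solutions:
 g(c) = C1 - sin(2*c)


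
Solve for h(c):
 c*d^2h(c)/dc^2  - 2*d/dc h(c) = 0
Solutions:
 h(c) = C1 + C2*c^3


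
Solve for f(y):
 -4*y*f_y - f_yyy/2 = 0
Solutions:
 f(y) = C1 + Integral(C2*airyai(-2*y) + C3*airybi(-2*y), y)


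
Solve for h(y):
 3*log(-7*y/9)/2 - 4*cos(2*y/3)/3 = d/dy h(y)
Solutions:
 h(y) = C1 + 3*y*log(-y)/2 - 3*y*log(3) - 3*y/2 + 3*y*log(7)/2 - 2*sin(2*y/3)


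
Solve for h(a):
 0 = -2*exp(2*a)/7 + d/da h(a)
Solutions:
 h(a) = C1 + exp(2*a)/7


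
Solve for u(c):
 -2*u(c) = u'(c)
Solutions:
 u(c) = C1*exp(-2*c)


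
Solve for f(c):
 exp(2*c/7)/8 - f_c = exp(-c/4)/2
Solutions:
 f(c) = C1 + 7*exp(2*c/7)/16 + 2*exp(-c/4)


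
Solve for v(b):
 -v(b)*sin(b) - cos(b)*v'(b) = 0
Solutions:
 v(b) = C1*cos(b)


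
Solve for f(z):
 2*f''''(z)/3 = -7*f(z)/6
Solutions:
 f(z) = (C1*sin(7^(1/4)*z/2) + C2*cos(7^(1/4)*z/2))*exp(-7^(1/4)*z/2) + (C3*sin(7^(1/4)*z/2) + C4*cos(7^(1/4)*z/2))*exp(7^(1/4)*z/2)


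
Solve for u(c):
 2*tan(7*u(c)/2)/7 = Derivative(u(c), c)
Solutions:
 u(c) = -2*asin(C1*exp(c))/7 + 2*pi/7
 u(c) = 2*asin(C1*exp(c))/7


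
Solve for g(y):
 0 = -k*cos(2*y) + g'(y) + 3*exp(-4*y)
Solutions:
 g(y) = C1 + k*sin(2*y)/2 + 3*exp(-4*y)/4


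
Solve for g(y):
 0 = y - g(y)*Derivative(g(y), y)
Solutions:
 g(y) = -sqrt(C1 + y^2)
 g(y) = sqrt(C1 + y^2)


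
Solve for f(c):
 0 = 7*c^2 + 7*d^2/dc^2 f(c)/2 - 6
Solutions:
 f(c) = C1 + C2*c - c^4/6 + 6*c^2/7


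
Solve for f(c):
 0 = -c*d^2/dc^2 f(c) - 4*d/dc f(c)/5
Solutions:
 f(c) = C1 + C2*c^(1/5)


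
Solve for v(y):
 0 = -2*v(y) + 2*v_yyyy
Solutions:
 v(y) = C1*exp(-y) + C2*exp(y) + C3*sin(y) + C4*cos(y)


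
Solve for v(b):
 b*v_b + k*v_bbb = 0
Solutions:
 v(b) = C1 + Integral(C2*airyai(b*(-1/k)^(1/3)) + C3*airybi(b*(-1/k)^(1/3)), b)


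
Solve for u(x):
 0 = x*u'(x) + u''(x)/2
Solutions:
 u(x) = C1 + C2*erf(x)


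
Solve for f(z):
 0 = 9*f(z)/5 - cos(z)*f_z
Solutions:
 f(z) = C1*(sin(z) + 1)^(9/10)/(sin(z) - 1)^(9/10)


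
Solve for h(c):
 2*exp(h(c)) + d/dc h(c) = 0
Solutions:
 h(c) = log(1/(C1 + 2*c))


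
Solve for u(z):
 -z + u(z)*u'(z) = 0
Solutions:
 u(z) = -sqrt(C1 + z^2)
 u(z) = sqrt(C1 + z^2)


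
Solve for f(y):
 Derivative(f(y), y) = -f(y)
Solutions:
 f(y) = C1*exp(-y)


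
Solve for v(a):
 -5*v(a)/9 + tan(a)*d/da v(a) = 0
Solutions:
 v(a) = C1*sin(a)^(5/9)


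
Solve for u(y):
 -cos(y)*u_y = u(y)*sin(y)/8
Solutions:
 u(y) = C1*cos(y)^(1/8)


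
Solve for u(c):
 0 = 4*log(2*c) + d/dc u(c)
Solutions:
 u(c) = C1 - 4*c*log(c) - c*log(16) + 4*c


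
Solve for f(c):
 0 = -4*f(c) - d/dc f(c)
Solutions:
 f(c) = C1*exp(-4*c)


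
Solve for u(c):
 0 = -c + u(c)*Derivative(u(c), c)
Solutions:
 u(c) = -sqrt(C1 + c^2)
 u(c) = sqrt(C1 + c^2)


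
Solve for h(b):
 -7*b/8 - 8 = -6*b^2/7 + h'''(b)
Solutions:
 h(b) = C1 + C2*b + C3*b^2 + b^5/70 - 7*b^4/192 - 4*b^3/3


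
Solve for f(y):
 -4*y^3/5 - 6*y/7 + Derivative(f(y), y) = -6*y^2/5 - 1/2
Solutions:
 f(y) = C1 + y^4/5 - 2*y^3/5 + 3*y^2/7 - y/2


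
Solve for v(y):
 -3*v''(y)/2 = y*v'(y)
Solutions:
 v(y) = C1 + C2*erf(sqrt(3)*y/3)


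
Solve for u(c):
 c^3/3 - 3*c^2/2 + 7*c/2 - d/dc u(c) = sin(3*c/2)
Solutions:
 u(c) = C1 + c^4/12 - c^3/2 + 7*c^2/4 + 2*cos(3*c/2)/3


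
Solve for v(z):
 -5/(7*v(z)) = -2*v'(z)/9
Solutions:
 v(z) = -sqrt(C1 + 315*z)/7
 v(z) = sqrt(C1 + 315*z)/7


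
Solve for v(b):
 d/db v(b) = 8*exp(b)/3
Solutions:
 v(b) = C1 + 8*exp(b)/3


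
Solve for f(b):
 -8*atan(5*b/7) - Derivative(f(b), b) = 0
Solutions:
 f(b) = C1 - 8*b*atan(5*b/7) + 28*log(25*b^2 + 49)/5


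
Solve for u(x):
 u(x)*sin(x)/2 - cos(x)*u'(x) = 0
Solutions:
 u(x) = C1/sqrt(cos(x))


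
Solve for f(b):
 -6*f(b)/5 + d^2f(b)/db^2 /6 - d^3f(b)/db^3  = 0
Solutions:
 f(b) = C1*exp(b*(5*5^(1/3)/(108*sqrt(26229) + 17491)^(1/3) + 10 + 5^(2/3)*(108*sqrt(26229) + 17491)^(1/3))/180)*sin(sqrt(3)*5^(1/3)*b*(-5^(1/3)*(108*sqrt(26229) + 17491)^(1/3) + 5/(108*sqrt(26229) + 17491)^(1/3))/180) + C2*exp(b*(5*5^(1/3)/(108*sqrt(26229) + 17491)^(1/3) + 10 + 5^(2/3)*(108*sqrt(26229) + 17491)^(1/3))/180)*cos(sqrt(3)*5^(1/3)*b*(-5^(1/3)*(108*sqrt(26229) + 17491)^(1/3) + 5/(108*sqrt(26229) + 17491)^(1/3))/180) + C3*exp(b*(-5^(2/3)*(108*sqrt(26229) + 17491)^(1/3) - 5*5^(1/3)/(108*sqrt(26229) + 17491)^(1/3) + 5)/90)


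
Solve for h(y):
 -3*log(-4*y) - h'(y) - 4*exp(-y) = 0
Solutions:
 h(y) = C1 - 3*y*log(-y) + 3*y*(1 - 2*log(2)) + 4*exp(-y)


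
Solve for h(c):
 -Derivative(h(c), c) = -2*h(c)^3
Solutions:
 h(c) = -sqrt(2)*sqrt(-1/(C1 + 2*c))/2
 h(c) = sqrt(2)*sqrt(-1/(C1 + 2*c))/2


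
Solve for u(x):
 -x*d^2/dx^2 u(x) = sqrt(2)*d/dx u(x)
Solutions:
 u(x) = C1 + C2*x^(1 - sqrt(2))


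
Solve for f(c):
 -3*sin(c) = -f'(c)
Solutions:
 f(c) = C1 - 3*cos(c)


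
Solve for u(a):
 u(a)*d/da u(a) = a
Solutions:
 u(a) = -sqrt(C1 + a^2)
 u(a) = sqrt(C1 + a^2)


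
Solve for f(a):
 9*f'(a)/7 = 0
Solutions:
 f(a) = C1


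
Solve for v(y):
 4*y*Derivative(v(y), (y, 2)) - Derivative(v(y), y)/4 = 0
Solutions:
 v(y) = C1 + C2*y^(17/16)


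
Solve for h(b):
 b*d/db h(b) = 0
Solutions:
 h(b) = C1


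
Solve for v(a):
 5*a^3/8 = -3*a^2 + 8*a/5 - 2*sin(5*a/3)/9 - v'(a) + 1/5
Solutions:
 v(a) = C1 - 5*a^4/32 - a^3 + 4*a^2/5 + a/5 + 2*cos(5*a/3)/15


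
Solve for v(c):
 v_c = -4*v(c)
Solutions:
 v(c) = C1*exp(-4*c)


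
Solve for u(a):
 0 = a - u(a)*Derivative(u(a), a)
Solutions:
 u(a) = -sqrt(C1 + a^2)
 u(a) = sqrt(C1 + a^2)


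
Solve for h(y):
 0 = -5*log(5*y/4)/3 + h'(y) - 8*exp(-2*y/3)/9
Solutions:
 h(y) = C1 + 5*y*log(y)/3 + 5*y*(-2*log(2) - 1 + log(5))/3 - 4*exp(-2*y/3)/3


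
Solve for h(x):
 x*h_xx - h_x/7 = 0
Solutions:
 h(x) = C1 + C2*x^(8/7)


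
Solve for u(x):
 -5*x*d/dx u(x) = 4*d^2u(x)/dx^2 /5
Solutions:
 u(x) = C1 + C2*erf(5*sqrt(2)*x/4)


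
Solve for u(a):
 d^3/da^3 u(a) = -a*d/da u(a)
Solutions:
 u(a) = C1 + Integral(C2*airyai(-a) + C3*airybi(-a), a)


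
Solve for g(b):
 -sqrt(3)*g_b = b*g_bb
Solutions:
 g(b) = C1 + C2*b^(1 - sqrt(3))


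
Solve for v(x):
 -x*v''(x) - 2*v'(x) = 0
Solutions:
 v(x) = C1 + C2/x


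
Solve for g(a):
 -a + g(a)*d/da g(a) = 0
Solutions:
 g(a) = -sqrt(C1 + a^2)
 g(a) = sqrt(C1 + a^2)


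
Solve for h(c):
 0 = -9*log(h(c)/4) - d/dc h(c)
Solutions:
 -Integral(1/(-log(_y) + 2*log(2)), (_y, h(c)))/9 = C1 - c


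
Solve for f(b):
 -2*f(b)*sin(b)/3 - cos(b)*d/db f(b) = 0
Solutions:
 f(b) = C1*cos(b)^(2/3)


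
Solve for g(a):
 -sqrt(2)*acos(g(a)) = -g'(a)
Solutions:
 Integral(1/acos(_y), (_y, g(a))) = C1 + sqrt(2)*a


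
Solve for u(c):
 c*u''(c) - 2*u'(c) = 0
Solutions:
 u(c) = C1 + C2*c^3


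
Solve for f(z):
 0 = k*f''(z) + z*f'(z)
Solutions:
 f(z) = C1 + C2*sqrt(k)*erf(sqrt(2)*z*sqrt(1/k)/2)


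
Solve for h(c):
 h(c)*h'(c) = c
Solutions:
 h(c) = -sqrt(C1 + c^2)
 h(c) = sqrt(C1 + c^2)


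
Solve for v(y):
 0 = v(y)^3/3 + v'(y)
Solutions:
 v(y) = -sqrt(6)*sqrt(-1/(C1 - y))/2
 v(y) = sqrt(6)*sqrt(-1/(C1 - y))/2


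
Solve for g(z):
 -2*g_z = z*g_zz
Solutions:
 g(z) = C1 + C2/z


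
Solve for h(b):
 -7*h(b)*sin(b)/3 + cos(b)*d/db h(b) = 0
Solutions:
 h(b) = C1/cos(b)^(7/3)


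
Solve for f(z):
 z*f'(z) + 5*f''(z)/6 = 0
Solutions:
 f(z) = C1 + C2*erf(sqrt(15)*z/5)


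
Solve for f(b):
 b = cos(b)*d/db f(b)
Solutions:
 f(b) = C1 + Integral(b/cos(b), b)


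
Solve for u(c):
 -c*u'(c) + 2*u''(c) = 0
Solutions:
 u(c) = C1 + C2*erfi(c/2)


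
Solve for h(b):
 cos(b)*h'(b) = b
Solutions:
 h(b) = C1 + Integral(b/cos(b), b)


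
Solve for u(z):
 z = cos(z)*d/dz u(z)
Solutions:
 u(z) = C1 + Integral(z/cos(z), z)


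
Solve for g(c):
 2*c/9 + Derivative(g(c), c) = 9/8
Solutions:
 g(c) = C1 - c^2/9 + 9*c/8


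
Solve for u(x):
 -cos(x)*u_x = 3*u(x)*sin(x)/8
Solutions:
 u(x) = C1*cos(x)^(3/8)


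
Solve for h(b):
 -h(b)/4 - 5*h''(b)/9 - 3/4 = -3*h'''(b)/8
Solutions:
 h(b) = C1*exp(b*(-(243*sqrt(915441) + 241147)^(1/3) - 1600/(243*sqrt(915441) + 241147)^(1/3) + 80)/162)*sin(sqrt(3)*b*(-(243*sqrt(915441) + 241147)^(1/3) + 1600/(243*sqrt(915441) + 241147)^(1/3))/162) + C2*exp(b*(-(243*sqrt(915441) + 241147)^(1/3) - 1600/(243*sqrt(915441) + 241147)^(1/3) + 80)/162)*cos(sqrt(3)*b*(-(243*sqrt(915441) + 241147)^(1/3) + 1600/(243*sqrt(915441) + 241147)^(1/3))/162) + C3*exp(b*(1600/(243*sqrt(915441) + 241147)^(1/3) + 40 + (243*sqrt(915441) + 241147)^(1/3))/81) - 3


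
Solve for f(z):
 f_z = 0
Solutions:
 f(z) = C1


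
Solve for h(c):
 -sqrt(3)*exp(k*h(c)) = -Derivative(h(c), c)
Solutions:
 h(c) = Piecewise((log(-1/(C1*k + sqrt(3)*c*k))/k, Ne(k, 0)), (nan, True))
 h(c) = Piecewise((C1 + sqrt(3)*c, Eq(k, 0)), (nan, True))


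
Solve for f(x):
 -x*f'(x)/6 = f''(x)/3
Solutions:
 f(x) = C1 + C2*erf(x/2)


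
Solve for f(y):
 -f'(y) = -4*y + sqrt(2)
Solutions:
 f(y) = C1 + 2*y^2 - sqrt(2)*y


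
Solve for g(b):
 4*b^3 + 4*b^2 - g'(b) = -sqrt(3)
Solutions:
 g(b) = C1 + b^4 + 4*b^3/3 + sqrt(3)*b


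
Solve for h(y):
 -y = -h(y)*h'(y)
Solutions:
 h(y) = -sqrt(C1 + y^2)
 h(y) = sqrt(C1 + y^2)


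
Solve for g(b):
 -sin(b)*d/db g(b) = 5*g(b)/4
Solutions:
 g(b) = C1*(cos(b) + 1)^(5/8)/(cos(b) - 1)^(5/8)


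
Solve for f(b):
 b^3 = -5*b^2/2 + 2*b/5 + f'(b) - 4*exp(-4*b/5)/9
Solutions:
 f(b) = C1 + b^4/4 + 5*b^3/6 - b^2/5 - 5*exp(-4*b/5)/9


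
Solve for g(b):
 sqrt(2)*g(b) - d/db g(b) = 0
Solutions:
 g(b) = C1*exp(sqrt(2)*b)


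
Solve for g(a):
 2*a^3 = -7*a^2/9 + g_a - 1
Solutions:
 g(a) = C1 + a^4/2 + 7*a^3/27 + a


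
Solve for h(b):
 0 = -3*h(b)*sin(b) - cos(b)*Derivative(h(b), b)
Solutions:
 h(b) = C1*cos(b)^3


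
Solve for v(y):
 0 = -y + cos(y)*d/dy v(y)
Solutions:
 v(y) = C1 + Integral(y/cos(y), y)


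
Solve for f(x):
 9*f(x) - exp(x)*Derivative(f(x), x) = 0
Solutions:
 f(x) = C1*exp(-9*exp(-x))


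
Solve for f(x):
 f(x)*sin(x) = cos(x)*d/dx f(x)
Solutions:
 f(x) = C1/cos(x)


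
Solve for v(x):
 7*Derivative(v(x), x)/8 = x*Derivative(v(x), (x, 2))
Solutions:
 v(x) = C1 + C2*x^(15/8)


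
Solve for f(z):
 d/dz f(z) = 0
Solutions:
 f(z) = C1


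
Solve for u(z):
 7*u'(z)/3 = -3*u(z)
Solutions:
 u(z) = C1*exp(-9*z/7)


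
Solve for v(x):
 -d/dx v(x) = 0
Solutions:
 v(x) = C1


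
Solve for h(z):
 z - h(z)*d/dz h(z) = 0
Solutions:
 h(z) = -sqrt(C1 + z^2)
 h(z) = sqrt(C1 + z^2)


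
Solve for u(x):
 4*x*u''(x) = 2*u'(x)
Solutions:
 u(x) = C1 + C2*x^(3/2)


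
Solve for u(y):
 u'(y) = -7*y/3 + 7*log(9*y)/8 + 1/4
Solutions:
 u(y) = C1 - 7*y^2/6 + 7*y*log(y)/8 - 5*y/8 + 7*y*log(3)/4


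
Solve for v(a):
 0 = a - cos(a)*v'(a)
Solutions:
 v(a) = C1 + Integral(a/cos(a), a)


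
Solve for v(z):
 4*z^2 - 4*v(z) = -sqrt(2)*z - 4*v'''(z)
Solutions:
 v(z) = C3*exp(z) + z^2 + sqrt(2)*z/4 + (C1*sin(sqrt(3)*z/2) + C2*cos(sqrt(3)*z/2))*exp(-z/2)


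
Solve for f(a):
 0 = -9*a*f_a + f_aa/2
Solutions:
 f(a) = C1 + C2*erfi(3*a)


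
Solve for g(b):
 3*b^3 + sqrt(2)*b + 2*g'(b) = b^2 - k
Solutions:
 g(b) = C1 - 3*b^4/8 + b^3/6 - sqrt(2)*b^2/4 - b*k/2


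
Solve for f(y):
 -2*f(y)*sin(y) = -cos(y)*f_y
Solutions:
 f(y) = C1/cos(y)^2


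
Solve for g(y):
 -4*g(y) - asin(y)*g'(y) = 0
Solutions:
 g(y) = C1*exp(-4*Integral(1/asin(y), y))


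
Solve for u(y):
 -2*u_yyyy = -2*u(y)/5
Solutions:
 u(y) = C1*exp(-5^(3/4)*y/5) + C2*exp(5^(3/4)*y/5) + C3*sin(5^(3/4)*y/5) + C4*cos(5^(3/4)*y/5)


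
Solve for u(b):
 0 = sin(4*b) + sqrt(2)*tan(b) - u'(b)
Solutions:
 u(b) = C1 - sqrt(2)*log(cos(b)) - cos(4*b)/4


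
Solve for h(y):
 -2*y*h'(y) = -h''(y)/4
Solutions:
 h(y) = C1 + C2*erfi(2*y)


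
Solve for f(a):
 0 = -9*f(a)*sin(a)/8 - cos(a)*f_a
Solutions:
 f(a) = C1*cos(a)^(9/8)


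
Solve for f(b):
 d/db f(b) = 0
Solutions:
 f(b) = C1


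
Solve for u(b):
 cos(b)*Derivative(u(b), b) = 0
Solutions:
 u(b) = C1


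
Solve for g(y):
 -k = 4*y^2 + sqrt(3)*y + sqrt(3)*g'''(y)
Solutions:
 g(y) = C1 + C2*y + C3*y^2 - sqrt(3)*k*y^3/18 - sqrt(3)*y^5/45 - y^4/24


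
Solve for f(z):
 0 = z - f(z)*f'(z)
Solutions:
 f(z) = -sqrt(C1 + z^2)
 f(z) = sqrt(C1 + z^2)


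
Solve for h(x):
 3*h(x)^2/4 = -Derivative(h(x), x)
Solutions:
 h(x) = 4/(C1 + 3*x)


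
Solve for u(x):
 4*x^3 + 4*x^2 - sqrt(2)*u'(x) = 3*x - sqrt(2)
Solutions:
 u(x) = C1 + sqrt(2)*x^4/2 + 2*sqrt(2)*x^3/3 - 3*sqrt(2)*x^2/4 + x


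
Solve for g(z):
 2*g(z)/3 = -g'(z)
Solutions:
 g(z) = C1*exp(-2*z/3)


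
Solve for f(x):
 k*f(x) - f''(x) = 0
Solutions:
 f(x) = C1*exp(-sqrt(k)*x) + C2*exp(sqrt(k)*x)


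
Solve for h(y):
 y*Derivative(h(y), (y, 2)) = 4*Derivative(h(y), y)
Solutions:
 h(y) = C1 + C2*y^5


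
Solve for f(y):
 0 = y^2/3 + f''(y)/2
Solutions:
 f(y) = C1 + C2*y - y^4/18


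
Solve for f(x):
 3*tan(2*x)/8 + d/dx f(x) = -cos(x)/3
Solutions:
 f(x) = C1 + 3*log(cos(2*x))/16 - sin(x)/3


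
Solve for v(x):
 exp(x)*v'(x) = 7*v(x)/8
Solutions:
 v(x) = C1*exp(-7*exp(-x)/8)


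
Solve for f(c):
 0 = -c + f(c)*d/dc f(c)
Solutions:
 f(c) = -sqrt(C1 + c^2)
 f(c) = sqrt(C1 + c^2)


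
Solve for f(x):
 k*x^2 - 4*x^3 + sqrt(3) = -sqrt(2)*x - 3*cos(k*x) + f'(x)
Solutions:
 f(x) = C1 + k*x^3/3 - x^4 + sqrt(2)*x^2/2 + sqrt(3)*x + 3*sin(k*x)/k


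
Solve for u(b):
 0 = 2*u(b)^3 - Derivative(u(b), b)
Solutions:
 u(b) = -sqrt(2)*sqrt(-1/(C1 + 2*b))/2
 u(b) = sqrt(2)*sqrt(-1/(C1 + 2*b))/2


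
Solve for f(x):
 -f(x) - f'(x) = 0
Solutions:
 f(x) = C1*exp(-x)


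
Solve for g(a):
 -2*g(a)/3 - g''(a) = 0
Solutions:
 g(a) = C1*sin(sqrt(6)*a/3) + C2*cos(sqrt(6)*a/3)


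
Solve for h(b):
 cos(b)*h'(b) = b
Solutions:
 h(b) = C1 + Integral(b/cos(b), b)


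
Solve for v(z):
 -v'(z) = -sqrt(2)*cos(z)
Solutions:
 v(z) = C1 + sqrt(2)*sin(z)


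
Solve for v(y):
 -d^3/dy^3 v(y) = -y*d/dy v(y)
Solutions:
 v(y) = C1 + Integral(C2*airyai(y) + C3*airybi(y), y)


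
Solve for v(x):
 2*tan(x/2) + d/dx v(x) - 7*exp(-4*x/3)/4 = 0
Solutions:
 v(x) = C1 - 2*log(tan(x/2)^2 + 1) - 21*exp(-4*x/3)/16


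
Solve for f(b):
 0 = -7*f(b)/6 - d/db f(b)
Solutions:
 f(b) = C1*exp(-7*b/6)


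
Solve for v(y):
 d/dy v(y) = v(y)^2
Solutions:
 v(y) = -1/(C1 + y)


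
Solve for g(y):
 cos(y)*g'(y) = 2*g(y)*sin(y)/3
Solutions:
 g(y) = C1/cos(y)^(2/3)


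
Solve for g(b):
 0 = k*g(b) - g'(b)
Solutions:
 g(b) = C1*exp(b*k)


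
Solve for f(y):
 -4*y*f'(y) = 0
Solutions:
 f(y) = C1


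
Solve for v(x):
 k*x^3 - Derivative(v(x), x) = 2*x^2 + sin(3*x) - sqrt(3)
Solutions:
 v(x) = C1 + k*x^4/4 - 2*x^3/3 + sqrt(3)*x + cos(3*x)/3


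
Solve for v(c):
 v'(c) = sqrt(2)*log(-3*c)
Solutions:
 v(c) = C1 + sqrt(2)*c*log(-c) + sqrt(2)*c*(-1 + log(3))


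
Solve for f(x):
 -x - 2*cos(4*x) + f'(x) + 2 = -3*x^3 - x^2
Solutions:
 f(x) = C1 - 3*x^4/4 - x^3/3 + x^2/2 - 2*x + sin(4*x)/2


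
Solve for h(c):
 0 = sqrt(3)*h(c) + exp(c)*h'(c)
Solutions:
 h(c) = C1*exp(sqrt(3)*exp(-c))


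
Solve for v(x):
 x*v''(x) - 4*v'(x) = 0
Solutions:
 v(x) = C1 + C2*x^5


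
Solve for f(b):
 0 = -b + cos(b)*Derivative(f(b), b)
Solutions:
 f(b) = C1 + Integral(b/cos(b), b)


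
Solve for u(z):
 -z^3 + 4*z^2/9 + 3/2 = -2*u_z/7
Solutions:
 u(z) = C1 + 7*z^4/8 - 14*z^3/27 - 21*z/4


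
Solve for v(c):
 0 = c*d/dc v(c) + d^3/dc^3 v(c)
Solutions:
 v(c) = C1 + Integral(C2*airyai(-c) + C3*airybi(-c), c)


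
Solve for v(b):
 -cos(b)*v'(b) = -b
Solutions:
 v(b) = C1 + Integral(b/cos(b), b)


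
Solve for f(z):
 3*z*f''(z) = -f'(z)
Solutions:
 f(z) = C1 + C2*z^(2/3)


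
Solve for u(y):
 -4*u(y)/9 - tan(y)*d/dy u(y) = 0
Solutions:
 u(y) = C1/sin(y)^(4/9)


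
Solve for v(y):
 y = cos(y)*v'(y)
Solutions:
 v(y) = C1 + Integral(y/cos(y), y)
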